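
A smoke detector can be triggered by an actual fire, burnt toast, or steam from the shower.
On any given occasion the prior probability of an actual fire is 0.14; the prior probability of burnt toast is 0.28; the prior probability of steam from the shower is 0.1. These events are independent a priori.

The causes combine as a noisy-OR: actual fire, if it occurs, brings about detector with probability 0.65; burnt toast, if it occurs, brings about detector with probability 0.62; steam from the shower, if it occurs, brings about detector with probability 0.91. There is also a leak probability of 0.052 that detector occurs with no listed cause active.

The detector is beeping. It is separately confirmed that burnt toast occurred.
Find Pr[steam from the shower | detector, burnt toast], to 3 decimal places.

Pr[steam from the shower | detector, burnt toast] ≈ 0.138

Under noisy-OR, P(detector | causes) = 1 − (1−0.052)·∏(1−qᵢ) over the active causes.
Enumerate the 4 (actual fire, steam from the shower) configurations and weight by the priors:
  P(detector | burnt toast) = 0.63976×0.86×0.9 + 0.967578×0.86×0.1 + 0.873916×0.14×0.9 + 0.988652×0.14×0.1
        = 0.495174 + 0.083212 + 0.110113 + 0.013841 = 0.702340
The terms with steam from the shower present sum to 0.097053, so
  P(steam from the shower | detector, burnt toast) = 0.097053 / 0.702340 ≈ 0.138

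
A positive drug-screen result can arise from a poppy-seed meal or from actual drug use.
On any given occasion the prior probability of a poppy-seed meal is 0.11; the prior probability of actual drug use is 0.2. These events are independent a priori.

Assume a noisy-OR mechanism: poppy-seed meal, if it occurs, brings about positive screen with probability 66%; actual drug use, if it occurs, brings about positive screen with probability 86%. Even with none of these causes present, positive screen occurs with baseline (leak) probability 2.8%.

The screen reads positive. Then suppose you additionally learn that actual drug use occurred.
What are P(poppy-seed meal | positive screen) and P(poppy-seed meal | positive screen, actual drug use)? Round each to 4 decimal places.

Under noisy-OR, P(positive screen | causes) = 1 − (1−0.028)·∏(1−qᵢ) over the active causes.
Enumerate the 4 (poppy-seed meal, actual drug use) configurations and weight by the priors:
  P(positive screen) = 0.028·0.89·0.8 + 0.86392·0.89·0.2 + 0.66952·0.11·0.8 + 0.953733·0.11·0.2
        = 0.019936 + 0.153778 + 0.058918 + 0.020982 = 0.253614
Configurations with poppy-seed meal contribute 0.079900, so
  P(poppy-seed meal | positive screen) = 0.079900 / 0.253614 ≈ 0.3150

Now also conditioning on actual drug use=true:
Sum P(positive screen|·) weighted by the priors over both values of poppy-seed meal:
  P(positive screen | actual drug use) = 0.86392*0.89 + 0.953733*0.11
        = 0.768889 + 0.104911 = 0.873800
The terms with poppy-seed meal present sum to 0.104911, so
  P(poppy-seed meal | positive screen, actual drug use) = 0.104911 / 0.873800 ≈ 0.1201

P(poppy-seed meal | positive screen) ≈ 0.3150; P(poppy-seed meal | positive screen, actual drug use) ≈ 0.1201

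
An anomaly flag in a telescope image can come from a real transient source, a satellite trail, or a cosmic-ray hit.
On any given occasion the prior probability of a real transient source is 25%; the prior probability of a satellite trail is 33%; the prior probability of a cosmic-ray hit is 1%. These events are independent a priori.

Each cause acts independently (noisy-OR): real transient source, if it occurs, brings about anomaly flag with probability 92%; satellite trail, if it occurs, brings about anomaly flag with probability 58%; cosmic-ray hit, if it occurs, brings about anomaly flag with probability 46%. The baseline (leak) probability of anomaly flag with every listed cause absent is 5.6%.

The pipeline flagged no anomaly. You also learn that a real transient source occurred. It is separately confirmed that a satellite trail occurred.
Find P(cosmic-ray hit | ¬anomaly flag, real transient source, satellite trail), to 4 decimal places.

Under noisy-OR, P(anomaly flag | causes) = 1 − (1−0.056)·∏(1−qᵢ) over the active causes.
Enumerate both values of cosmic-ray hit and weight by the priors:
  P(¬anomaly flag | real transient source, satellite trail) = 0.031718×0.99 + 0.017128×0.01
        = 0.031401 + 0.000171 = 0.031572
Keeping only the cosmic-ray hit-present terms gives 0.000171, so
  P(cosmic-ray hit | ¬anomaly flag, real transient source, satellite trail) = 0.000171 / 0.031572 ≈ 0.0054

P(cosmic-ray hit | ¬anomaly flag, real transient source, satellite trail) ≈ 0.0054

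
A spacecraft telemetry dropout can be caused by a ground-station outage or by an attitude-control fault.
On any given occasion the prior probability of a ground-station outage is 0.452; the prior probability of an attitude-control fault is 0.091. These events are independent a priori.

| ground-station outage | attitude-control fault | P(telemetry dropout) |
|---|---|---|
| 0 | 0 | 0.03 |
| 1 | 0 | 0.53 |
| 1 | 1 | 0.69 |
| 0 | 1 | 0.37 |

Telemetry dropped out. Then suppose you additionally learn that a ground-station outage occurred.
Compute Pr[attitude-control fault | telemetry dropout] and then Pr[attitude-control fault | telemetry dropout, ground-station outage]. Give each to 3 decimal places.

By total probability over the 4 (ground-station outage, attitude-control fault) configurations:
  P(telemetry dropout) = 0.03*0.548*0.909 + 0.37*0.548*0.091 + 0.53*0.452*0.909 + 0.69*0.452*0.091
        = 0.014944 + 0.018451 + 0.217760 + 0.028381 = 0.279536
Configurations with attitude-control fault contribute 0.046832, so
  P(attitude-control fault | telemetry dropout) = 0.046832 / 0.279536 ≈ 0.168

Now also conditioning on ground-station outage=true:
Sum P(telemetry dropout|·) weighted by the priors over both values of attitude-control fault:
  P(telemetry dropout | ground-station outage) = 0.53·0.909 + 0.69·0.091
        = 0.481770 + 0.062790 = 0.544560
The terms with attitude-control fault present sum to 0.062790, so
  P(attitude-control fault | telemetry dropout, ground-station outage) = 0.062790 / 0.544560 ≈ 0.115

Pr[attitude-control fault | telemetry dropout] ≈ 0.168; Pr[attitude-control fault | telemetry dropout, ground-station outage] ≈ 0.115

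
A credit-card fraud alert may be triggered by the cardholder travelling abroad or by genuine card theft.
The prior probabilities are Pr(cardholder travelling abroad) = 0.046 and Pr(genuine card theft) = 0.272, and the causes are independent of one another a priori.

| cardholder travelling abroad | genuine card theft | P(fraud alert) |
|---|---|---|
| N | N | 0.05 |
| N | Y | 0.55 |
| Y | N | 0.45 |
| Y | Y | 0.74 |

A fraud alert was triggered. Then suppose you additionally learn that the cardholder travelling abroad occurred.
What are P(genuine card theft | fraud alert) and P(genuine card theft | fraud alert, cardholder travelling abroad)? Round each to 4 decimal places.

By total probability over the 4 (cardholder travelling abroad, genuine card theft) configurations:
  P(fraud alert) = 0.05*0.954*0.728 + 0.55*0.954*0.272 + 0.45*0.046*0.728 + 0.74*0.046*0.272
        = 0.034726 + 0.142718 + 0.015070 + 0.009259 = 0.201773
The terms with genuine card theft present sum to 0.151977, so
  P(genuine card theft | fraud alert) = 0.151977 / 0.201773 ≈ 0.7532

Now condition on the additional information:
Sum P(fraud alert|·) weighted by the priors over both values of genuine card theft:
  P(fraud alert | cardholder travelling abroad) = 0.45·0.728 + 0.74·0.272
        = 0.327600 + 0.201280 = 0.528880
Keeping only the genuine card theft-present terms gives 0.201280, so
  P(genuine card theft | fraud alert, cardholder travelling abroad) = 0.201280 / 0.528880 ≈ 0.3806

P(genuine card theft | fraud alert) ≈ 0.7532; P(genuine card theft | fraud alert, cardholder travelling abroad) ≈ 0.3806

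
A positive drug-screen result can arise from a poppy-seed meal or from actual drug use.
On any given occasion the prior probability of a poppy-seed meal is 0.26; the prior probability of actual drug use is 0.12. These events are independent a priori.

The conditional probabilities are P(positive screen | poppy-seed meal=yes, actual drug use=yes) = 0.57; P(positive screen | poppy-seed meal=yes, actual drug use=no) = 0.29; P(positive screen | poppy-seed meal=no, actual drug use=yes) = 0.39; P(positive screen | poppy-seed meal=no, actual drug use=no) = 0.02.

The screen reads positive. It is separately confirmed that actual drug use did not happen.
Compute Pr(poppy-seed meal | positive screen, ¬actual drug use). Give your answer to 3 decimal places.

Enumerate both values of poppy-seed meal and weight by the priors:
  P(positive screen | ¬actual drug use) = 0.02×0.74 + 0.29×0.26
        = 0.014800 + 0.075400 = 0.090200
Configurations with poppy-seed meal contribute 0.075400, so
  P(poppy-seed meal | positive screen, ¬actual drug use) = 0.075400 / 0.090200 ≈ 0.836

Pr(poppy-seed meal | positive screen, ¬actual drug use) ≈ 0.836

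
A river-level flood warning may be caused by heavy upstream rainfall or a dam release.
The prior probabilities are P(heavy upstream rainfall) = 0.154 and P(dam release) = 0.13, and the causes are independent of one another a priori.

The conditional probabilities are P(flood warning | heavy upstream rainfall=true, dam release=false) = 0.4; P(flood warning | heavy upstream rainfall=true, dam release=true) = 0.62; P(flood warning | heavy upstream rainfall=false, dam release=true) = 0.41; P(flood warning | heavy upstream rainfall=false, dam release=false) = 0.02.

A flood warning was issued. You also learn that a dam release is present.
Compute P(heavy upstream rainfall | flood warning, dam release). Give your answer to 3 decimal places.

P(heavy upstream rainfall | flood warning, dam release) ≈ 0.216

Sum P(flood warning|·) weighted by the priors over both values of heavy upstream rainfall:
  P(flood warning | dam release) = 0.41*0.846 + 0.62*0.154
        = 0.346860 + 0.095480 = 0.442340
The terms with heavy upstream rainfall present sum to 0.095480, so
  P(heavy upstream rainfall | flood warning, dam release) = 0.095480 / 0.442340 ≈ 0.216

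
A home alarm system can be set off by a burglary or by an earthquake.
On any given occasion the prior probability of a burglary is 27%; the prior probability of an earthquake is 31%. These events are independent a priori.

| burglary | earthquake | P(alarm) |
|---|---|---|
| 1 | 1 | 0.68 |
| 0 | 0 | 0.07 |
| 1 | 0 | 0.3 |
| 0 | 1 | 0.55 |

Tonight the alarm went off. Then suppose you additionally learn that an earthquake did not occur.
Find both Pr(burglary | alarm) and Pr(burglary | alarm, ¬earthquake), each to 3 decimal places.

Sum P(alarm|·) weighted by the priors over the 4 (burglary, earthquake) configurations:
  P(alarm) = 0.07·0.73·0.69 + 0.55·0.73·0.31 + 0.3·0.27·0.69 + 0.68·0.27·0.31
        = 0.035259 + 0.124465 + 0.055890 + 0.056916 = 0.272530
Keeping only the burglary-present terms gives 0.112806, so
  P(burglary | alarm) = 0.112806 / 0.272530 ≈ 0.414

With the extra evidence:
By total probability over both values of burglary:
  P(alarm | ¬earthquake) = 0.07·0.73 + 0.3·0.27
        = 0.051100 + 0.081000 = 0.132100
The terms with burglary present sum to 0.081000, so
  P(burglary | alarm, ¬earthquake) = 0.081000 / 0.132100 ≈ 0.613
Ruling out earthquake raises the posterior on burglary — the flip side of explaining away.

Pr(burglary | alarm) ≈ 0.414; Pr(burglary | alarm, ¬earthquake) ≈ 0.613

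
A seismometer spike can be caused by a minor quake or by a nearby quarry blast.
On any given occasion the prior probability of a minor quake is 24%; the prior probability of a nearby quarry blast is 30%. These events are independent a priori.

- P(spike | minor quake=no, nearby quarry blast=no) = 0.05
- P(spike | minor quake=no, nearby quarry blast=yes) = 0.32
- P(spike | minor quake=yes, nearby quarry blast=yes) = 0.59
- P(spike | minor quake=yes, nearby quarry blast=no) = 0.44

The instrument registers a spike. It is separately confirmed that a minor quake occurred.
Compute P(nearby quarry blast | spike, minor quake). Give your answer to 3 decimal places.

P(nearby quarry blast | spike, minor quake) ≈ 0.365

P(spike | minor quake) = 0.44·0.7 + 0.59·0.3 = 0.308000 + 0.177000 = 0.485000
The nearby quarry blast-present share is 0.59·0.3 = 0.177000.
So P(nearby quarry blast | spike, minor quake) = 0.177000/0.485000 ≈ 0.365.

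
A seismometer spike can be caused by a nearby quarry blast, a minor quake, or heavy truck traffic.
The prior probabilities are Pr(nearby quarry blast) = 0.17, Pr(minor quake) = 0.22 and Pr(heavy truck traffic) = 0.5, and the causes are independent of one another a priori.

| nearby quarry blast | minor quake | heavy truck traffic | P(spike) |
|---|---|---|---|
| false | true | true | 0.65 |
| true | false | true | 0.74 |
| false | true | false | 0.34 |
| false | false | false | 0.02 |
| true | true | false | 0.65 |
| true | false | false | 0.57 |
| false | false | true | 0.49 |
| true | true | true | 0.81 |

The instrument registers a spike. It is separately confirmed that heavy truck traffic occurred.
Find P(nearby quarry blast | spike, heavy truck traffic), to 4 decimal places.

P(nearby quarry blast | spike, heavy truck traffic) ≈ 0.2276

Sum P(spike|·) weighted by the priors over the 4 (nearby quarry blast, minor quake) configurations:
  P(spike | heavy truck traffic) = 0.49·0.83·0.78 + 0.65·0.83·0.22 + 0.74·0.17·0.78 + 0.81·0.17·0.22
        = 0.317226 + 0.118690 + 0.098124 + 0.030294 = 0.564334
Keeping only the nearby quarry blast-present terms gives 0.128418, so
  P(nearby quarry blast | spike, heavy truck traffic) = 0.128418 / 0.564334 ≈ 0.2276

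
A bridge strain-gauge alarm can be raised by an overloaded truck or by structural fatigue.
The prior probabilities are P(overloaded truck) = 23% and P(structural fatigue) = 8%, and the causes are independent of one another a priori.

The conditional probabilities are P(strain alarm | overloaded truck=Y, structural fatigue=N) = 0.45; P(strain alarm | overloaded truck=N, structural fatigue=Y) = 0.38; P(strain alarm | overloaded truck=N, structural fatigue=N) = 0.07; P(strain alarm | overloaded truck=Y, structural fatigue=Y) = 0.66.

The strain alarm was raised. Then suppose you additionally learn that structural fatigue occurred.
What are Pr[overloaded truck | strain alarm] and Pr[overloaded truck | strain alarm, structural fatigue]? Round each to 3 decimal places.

Pr[overloaded truck | strain alarm] ≈ 0.595; Pr[overloaded truck | strain alarm, structural fatigue] ≈ 0.342

P(strain alarm) = 0.07·0.77·0.92 + 0.38·0.77·0.08 + 0.45·0.23·0.92 + 0.66·0.23·0.08 = 0.049588 + 0.023408 + 0.095220 + 0.012144 = 0.180360
The overloaded truck-present share is 0.095220 + 0.012144 = 0.107364.
So P(overloaded truck | strain alarm) = 0.107364/0.180360 ≈ 0.595.

Now also conditioning on structural fatigue=true:
Weight on overloaded truck=true, given the evidence: 0.66*0.23 = 0.151800
Normalizer over all consistent configurations: 0.38*0.77 + 0.66*0.23 = 0.444400
Posterior = 0.151800 / 0.444400 ≈ 0.342
The drop from 0.595 to 0.342 is the explaining-away (discounting) effect.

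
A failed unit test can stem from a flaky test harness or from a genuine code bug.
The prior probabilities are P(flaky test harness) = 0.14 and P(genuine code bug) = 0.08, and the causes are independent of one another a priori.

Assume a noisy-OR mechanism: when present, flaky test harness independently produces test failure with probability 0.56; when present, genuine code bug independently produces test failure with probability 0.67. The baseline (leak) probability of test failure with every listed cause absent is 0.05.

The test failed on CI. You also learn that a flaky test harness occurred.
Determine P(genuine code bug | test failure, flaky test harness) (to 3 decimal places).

Under noisy-OR, P(test failure | causes) = 1 − (1−0.05)·∏(1−qᵢ) over the active causes.
By total probability over both values of genuine code bug:
  P(test failure | flaky test harness) = 0.582·0.92 + 0.86206·0.08
        = 0.535440 + 0.068965 = 0.604405
Configurations with genuine code bug contribute 0.068965, so
  P(genuine code bug | test failure, flaky test harness) = 0.068965 / 0.604405 ≈ 0.114

P(genuine code bug | test failure, flaky test harness) ≈ 0.114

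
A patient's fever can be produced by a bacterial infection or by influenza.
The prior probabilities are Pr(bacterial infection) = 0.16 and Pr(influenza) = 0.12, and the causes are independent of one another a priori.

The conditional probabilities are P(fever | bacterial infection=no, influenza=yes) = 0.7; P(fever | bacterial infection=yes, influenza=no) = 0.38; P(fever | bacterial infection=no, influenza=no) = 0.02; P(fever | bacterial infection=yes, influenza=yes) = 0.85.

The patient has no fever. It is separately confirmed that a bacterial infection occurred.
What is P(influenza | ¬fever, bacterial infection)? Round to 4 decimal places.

For the numerator, keep only influenza=true terms: 0.15·0.12 = 0.018000
The normalizing constant is 0.62·0.88 + 0.15·0.12 = 0.563600
Posterior = 0.018000 / 0.563600 ≈ 0.0319

P(influenza | ¬fever, bacterial infection) ≈ 0.0319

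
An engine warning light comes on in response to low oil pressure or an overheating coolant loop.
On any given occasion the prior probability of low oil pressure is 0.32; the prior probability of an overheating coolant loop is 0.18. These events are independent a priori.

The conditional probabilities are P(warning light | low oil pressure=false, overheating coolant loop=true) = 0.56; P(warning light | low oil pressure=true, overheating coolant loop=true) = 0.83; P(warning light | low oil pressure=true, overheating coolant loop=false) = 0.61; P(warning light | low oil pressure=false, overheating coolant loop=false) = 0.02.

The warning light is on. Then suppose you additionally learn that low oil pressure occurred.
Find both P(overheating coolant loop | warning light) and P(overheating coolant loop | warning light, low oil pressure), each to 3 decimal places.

P(overheating coolant loop | warning light) ≈ 0.405; P(overheating coolant loop | warning light, low oil pressure) ≈ 0.230

Enumerate the 4 (low oil pressure, overheating coolant loop) configurations and weight by the priors:
  P(warning light) = 0.02*0.68*0.82 + 0.56*0.68*0.18 + 0.61*0.32*0.82 + 0.83*0.32*0.18
        = 0.011152 + 0.068544 + 0.160064 + 0.047808 = 0.287568
The terms with overheating coolant loop present sum to 0.116352, so
  P(overheating coolant loop | warning light) = 0.116352 / 0.287568 ≈ 0.405

With the extra evidence:
Weight on overheating coolant loop=true, given the evidence: 0.83·0.18 = 0.149400
The normalizing constant is 0.61·0.82 + 0.83·0.18 = 0.649600
P(overheating coolant loop | warning light, low oil pressure) = 0.149400/0.649600 ≈ 0.230
— low oil pressure explains away the evidence for overheating coolant loop.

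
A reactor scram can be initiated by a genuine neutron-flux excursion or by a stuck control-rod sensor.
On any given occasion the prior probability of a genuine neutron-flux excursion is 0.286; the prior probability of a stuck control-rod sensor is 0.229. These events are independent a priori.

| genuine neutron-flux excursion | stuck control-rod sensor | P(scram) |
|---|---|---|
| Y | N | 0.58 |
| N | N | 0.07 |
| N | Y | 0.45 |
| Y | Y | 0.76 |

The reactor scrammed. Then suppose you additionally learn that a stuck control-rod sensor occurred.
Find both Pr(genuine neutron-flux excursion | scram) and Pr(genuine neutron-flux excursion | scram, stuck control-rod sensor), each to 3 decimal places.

Numerator (weight on configurations with genuine neutron-flux excursion): 0.127893 + 0.049775 = 0.177668
Normalizer over all consistent configurations: 0.07×0.714×0.771 + 0.45×0.714×0.229 + 0.58×0.286×0.771 + 0.76×0.286×0.229 = 0.289781
Posterior = 0.177668 / 0.289781 ≈ 0.613

Now also conditioning on stuck control-rod sensor=true:
For the numerator, keep only genuine neutron-flux excursion=true terms: 0.76*0.286 = 0.217360
Denominator P(scram | stuck control-rod sensor): 0.45*0.714 + 0.76*0.286 = 0.538660
Posterior = 0.217360 / 0.538660 ≈ 0.404

Pr(genuine neutron-flux excursion | scram) ≈ 0.613; Pr(genuine neutron-flux excursion | scram, stuck control-rod sensor) ≈ 0.404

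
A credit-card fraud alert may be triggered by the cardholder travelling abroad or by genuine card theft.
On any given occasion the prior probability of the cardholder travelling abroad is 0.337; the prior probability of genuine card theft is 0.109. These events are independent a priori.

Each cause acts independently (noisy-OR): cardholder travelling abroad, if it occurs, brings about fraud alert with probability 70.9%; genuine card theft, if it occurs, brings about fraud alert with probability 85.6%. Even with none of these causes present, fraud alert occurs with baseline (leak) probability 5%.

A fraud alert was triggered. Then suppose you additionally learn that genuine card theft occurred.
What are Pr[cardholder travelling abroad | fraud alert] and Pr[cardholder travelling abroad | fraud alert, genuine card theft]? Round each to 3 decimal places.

Pr[cardholder travelling abroad | fraud alert] ≈ 0.733; Pr[cardholder travelling abroad | fraud alert, genuine card theft] ≈ 0.361

Under noisy-OR, P(fraud alert | causes) = 1 − (1−0.05)·∏(1−qᵢ) over the active causes.
Enumerate the 4 (cardholder travelling abroad, genuine card theft) configurations and weight by the priors:
  P(fraud alert) = 0.05·0.663·0.891 + 0.8632·0.663·0.109 + 0.72355·0.337·0.891 + 0.960191·0.337·0.109
        = 0.029537 + 0.062381 + 0.217258 + 0.035271 = 0.344447
The terms with cardholder travelling abroad present sum to 0.252529, so
  P(cardholder travelling abroad | fraud alert) = 0.252529 / 0.344447 ≈ 0.733

With the extra evidence:
Weight on cardholder travelling abroad=true, given the evidence: 0.960191×0.337 = 0.323584
Normalizer over all consistent configurations: 0.8632×0.663 + 0.960191×0.337 = 0.895886
P(cardholder travelling abroad | fraud alert, genuine card theft) = 0.323584/0.895886 ≈ 0.361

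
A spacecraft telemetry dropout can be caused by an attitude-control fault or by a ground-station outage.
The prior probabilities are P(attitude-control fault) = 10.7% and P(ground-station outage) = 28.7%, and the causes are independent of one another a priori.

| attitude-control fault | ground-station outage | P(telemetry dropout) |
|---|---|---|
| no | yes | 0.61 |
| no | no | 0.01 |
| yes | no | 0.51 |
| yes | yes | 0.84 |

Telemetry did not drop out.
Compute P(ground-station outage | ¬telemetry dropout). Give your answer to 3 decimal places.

Sum P(¬telemetry dropout|·) weighted by the priors over the 4 (attitude-control fault, ground-station outage) configurations:
  P(¬telemetry dropout) = 0.99·0.893·0.713 + 0.39·0.893·0.287 + 0.49·0.107·0.713 + 0.16·0.107·0.287
        = 0.630342 + 0.099953 + 0.037383 + 0.004913 = 0.772591
The terms with ground-station outage present sum to 0.104866, so
  P(ground-station outage | ¬telemetry dropout) = 0.104866 / 0.772591 ≈ 0.136

P(ground-station outage | ¬telemetry dropout) ≈ 0.136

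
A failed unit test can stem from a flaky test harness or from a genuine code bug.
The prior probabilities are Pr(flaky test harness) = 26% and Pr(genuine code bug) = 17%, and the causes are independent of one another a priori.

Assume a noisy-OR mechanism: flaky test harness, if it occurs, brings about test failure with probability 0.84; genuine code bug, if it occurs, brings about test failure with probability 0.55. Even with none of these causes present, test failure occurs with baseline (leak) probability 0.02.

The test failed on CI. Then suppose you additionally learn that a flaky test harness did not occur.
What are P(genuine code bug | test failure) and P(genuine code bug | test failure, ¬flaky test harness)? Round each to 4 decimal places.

P(genuine code bug | test failure) ≈ 0.3645; P(genuine code bug | test failure, ¬flaky test harness) ≈ 0.8513

Under noisy-OR, P(test failure | causes) = 1 − (1−0.02)·∏(1−qᵢ) over the active causes.
Sum P(test failure|·) weighted by the priors over the 4 (flaky test harness, genuine code bug) configurations:
  P(test failure) = 0.02×0.74×0.83 + 0.559×0.74×0.17 + 0.8432×0.26×0.83 + 0.92944×0.26×0.17
        = 0.012284 + 0.070322 + 0.181963 + 0.041081 = 0.305650
The terms with genuine code bug present sum to 0.111403, so
  P(genuine code bug | test failure) = 0.111403 / 0.305650 ≈ 0.3645

With the extra evidence:
Numerator (weight on configurations with genuine code bug): 0.559*0.17 = 0.095030
The normalizing constant is 0.02*0.83 + 0.559*0.17 = 0.111630
P(genuine code bug | test failure, ¬flaky test harness) = 0.095030/0.111630 ≈ 0.8513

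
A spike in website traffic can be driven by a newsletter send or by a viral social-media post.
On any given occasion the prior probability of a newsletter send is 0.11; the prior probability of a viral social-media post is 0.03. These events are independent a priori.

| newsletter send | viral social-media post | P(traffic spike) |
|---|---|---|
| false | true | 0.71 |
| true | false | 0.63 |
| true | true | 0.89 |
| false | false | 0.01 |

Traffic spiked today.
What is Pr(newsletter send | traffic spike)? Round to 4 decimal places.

Numerator (weight on configurations with newsletter send): 0.067221 + 0.002937 = 0.070158
Denominator P(traffic spike): 0.01·0.89·0.97 + 0.71·0.89·0.03 + 0.63·0.11·0.97 + 0.89·0.11·0.03 = 0.097748
P(newsletter send | traffic spike) = 0.070158/0.097748 ≈ 0.7177

Pr(newsletter send | traffic spike) ≈ 0.7177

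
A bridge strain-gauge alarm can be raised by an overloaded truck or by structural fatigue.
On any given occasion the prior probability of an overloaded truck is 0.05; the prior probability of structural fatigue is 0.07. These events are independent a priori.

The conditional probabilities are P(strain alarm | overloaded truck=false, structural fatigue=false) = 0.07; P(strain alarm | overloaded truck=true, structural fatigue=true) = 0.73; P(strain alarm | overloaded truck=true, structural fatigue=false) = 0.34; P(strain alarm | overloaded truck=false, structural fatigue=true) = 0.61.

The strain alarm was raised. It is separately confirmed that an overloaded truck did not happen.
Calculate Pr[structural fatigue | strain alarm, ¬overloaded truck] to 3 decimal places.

P(strain alarm | ¬overloaded truck) = 0.07·0.93 + 0.61·0.07 = 0.065100 + 0.042700 = 0.107800
Of this, 0.042700 comes from 0.61·0.07 (the structural fatigue=true cases).
Hence the posterior is 0.042700/0.107800 ≈ 0.396.

Pr[structural fatigue | strain alarm, ¬overloaded truck] ≈ 0.396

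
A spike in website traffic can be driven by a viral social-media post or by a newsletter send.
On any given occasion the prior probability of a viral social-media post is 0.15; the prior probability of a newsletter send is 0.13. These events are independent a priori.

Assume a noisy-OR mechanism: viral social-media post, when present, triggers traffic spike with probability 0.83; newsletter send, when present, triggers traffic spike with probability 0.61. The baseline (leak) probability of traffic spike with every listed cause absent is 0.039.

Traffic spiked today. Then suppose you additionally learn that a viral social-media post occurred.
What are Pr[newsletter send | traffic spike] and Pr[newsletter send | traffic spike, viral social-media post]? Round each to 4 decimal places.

Under noisy-OR, P(traffic spike | causes) = 1 − (1−0.039)·∏(1−qᵢ) over the active causes.
Weight on newsletter send=true, given the evidence: 0.069086 + 0.018258 = 0.087344
Denominator P(traffic spike): 0.039*0.85*0.87 + 0.62521*0.85*0.13 + 0.83663*0.15*0.87 + 0.936286*0.15*0.13 = 0.225364
P(newsletter send | traffic spike) = 0.087344/0.225364 ≈ 0.3876

With the extra evidence:
P(traffic spike | viral social-media post) = 0.83663·0.87 + 0.936286·0.13 = 0.727868 + 0.121717 = 0.849585
Of this, 0.121717 comes from 0.936286·0.13 (the newsletter send=true cases).
So P(newsletter send | traffic spike, viral social-media post) = 0.121717/0.849585 ≈ 0.1433.
Conditioning on viral social-media post lowers the posterior on newsletter send: the classic explaining-away effect in a common-effect structure.

Pr[newsletter send | traffic spike] ≈ 0.3876; Pr[newsletter send | traffic spike, viral social-media post] ≈ 0.1433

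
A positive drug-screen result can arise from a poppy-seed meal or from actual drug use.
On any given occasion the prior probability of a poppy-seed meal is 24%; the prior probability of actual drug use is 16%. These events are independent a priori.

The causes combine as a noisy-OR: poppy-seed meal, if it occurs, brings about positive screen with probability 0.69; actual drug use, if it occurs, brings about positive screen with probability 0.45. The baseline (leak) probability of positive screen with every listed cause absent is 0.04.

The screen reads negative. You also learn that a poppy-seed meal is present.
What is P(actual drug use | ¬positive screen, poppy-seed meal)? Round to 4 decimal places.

Under noisy-OR, P(positive screen | causes) = 1 − (1−0.04)·∏(1−qᵢ) over the active causes.
Weight on actual drug use=true, given the evidence: 0.16368·0.16 = 0.026189
The normalizing constant is 0.2976·0.84 + 0.16368·0.16 = 0.276173
P(actual drug use | ¬positive screen, poppy-seed meal) = 0.026189/0.276173 ≈ 0.0948

P(actual drug use | ¬positive screen, poppy-seed meal) ≈ 0.0948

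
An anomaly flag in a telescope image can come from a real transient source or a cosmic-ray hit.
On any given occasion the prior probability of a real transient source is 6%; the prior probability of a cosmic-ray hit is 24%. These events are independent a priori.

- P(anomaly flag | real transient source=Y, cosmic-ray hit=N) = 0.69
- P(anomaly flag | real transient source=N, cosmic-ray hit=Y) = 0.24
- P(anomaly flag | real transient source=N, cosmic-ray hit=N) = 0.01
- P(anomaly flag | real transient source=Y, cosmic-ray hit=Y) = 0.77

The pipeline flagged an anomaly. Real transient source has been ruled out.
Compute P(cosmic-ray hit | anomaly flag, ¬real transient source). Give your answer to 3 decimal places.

Weight on cosmic-ray hit=true, given the evidence: 0.24·0.24 = 0.057600
Normalizer over all consistent configurations: 0.01·0.76 + 0.24·0.24 = 0.065200
Posterior = 0.057600 / 0.065200 ≈ 0.883

P(cosmic-ray hit | anomaly flag, ¬real transient source) ≈ 0.883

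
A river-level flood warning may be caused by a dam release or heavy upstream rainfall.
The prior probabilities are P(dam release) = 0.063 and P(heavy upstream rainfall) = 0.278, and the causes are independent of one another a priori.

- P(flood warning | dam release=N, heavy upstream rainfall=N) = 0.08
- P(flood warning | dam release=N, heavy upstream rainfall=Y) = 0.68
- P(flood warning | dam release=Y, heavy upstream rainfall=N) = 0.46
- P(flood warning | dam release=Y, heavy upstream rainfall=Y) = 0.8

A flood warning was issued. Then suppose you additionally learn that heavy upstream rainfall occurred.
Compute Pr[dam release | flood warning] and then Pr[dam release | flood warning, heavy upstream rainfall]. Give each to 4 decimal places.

For the numerator, keep only dam release=true terms: 0.020924 + 0.014011 = 0.034935
Denominator P(flood warning): 0.08*0.937*0.722 + 0.68*0.937*0.278 + 0.46*0.063*0.722 + 0.8*0.063*0.278 = 0.266186
P(dam release | flood warning) = 0.034935/0.266186 ≈ 0.1312

With the extra evidence:
Numerator (weight on configurations with dam release): 0.8·0.063 = 0.050400
The normalizing constant is 0.68·0.937 + 0.8·0.063 = 0.687560
Posterior = 0.050400 / 0.687560 ≈ 0.0733
— heavy upstream rainfall explains away the evidence for dam release.

Pr[dam release | flood warning] ≈ 0.1312; Pr[dam release | flood warning, heavy upstream rainfall] ≈ 0.0733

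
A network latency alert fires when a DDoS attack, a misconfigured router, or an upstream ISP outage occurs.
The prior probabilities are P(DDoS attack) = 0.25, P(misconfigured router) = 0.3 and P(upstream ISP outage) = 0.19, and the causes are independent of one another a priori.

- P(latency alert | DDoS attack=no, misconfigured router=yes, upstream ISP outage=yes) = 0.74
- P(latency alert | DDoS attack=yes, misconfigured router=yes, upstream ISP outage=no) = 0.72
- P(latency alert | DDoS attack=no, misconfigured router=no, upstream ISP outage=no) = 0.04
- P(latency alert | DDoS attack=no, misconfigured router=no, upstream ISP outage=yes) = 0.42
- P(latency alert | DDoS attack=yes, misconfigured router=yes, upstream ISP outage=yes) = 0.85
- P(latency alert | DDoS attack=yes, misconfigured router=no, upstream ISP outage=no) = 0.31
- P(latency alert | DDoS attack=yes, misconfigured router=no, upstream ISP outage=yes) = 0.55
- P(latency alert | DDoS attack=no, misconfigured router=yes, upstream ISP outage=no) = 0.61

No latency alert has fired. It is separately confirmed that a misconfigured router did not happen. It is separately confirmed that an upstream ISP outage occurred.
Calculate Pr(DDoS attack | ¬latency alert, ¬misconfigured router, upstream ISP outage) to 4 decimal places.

Pr(DDoS attack | ¬latency alert, ¬misconfigured router, upstream ISP outage) ≈ 0.2055

P(¬latency alert | ¬misconfigured router, upstream ISP outage) = 0.58×0.75 + 0.45×0.25 = 0.435000 + 0.112500 = 0.547500
Restricting to configurations with DDoS attack present: 0.45×0.25 = 0.112500.
Hence the posterior is 0.112500/0.547500 ≈ 0.2055.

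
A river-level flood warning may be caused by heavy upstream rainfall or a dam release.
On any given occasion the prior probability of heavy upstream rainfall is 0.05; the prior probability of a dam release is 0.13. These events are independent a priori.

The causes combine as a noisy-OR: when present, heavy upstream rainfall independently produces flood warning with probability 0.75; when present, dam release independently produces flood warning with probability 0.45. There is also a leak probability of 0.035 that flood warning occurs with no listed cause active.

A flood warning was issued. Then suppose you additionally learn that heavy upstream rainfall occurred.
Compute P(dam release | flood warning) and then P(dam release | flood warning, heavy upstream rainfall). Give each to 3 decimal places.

Under noisy-OR, P(flood warning | causes) = 1 − (1−0.035)·∏(1−qᵢ) over the active causes.
P(flood warning) = 0.035*0.95*0.87 + 0.46925*0.95*0.13 + 0.75875*0.05*0.87 + 0.867312*0.05*0.13 = 0.028928 + 0.057952 + 0.033006 + 0.005638 = 0.125524
Of this, 0.063590 comes from 0.057952 + 0.005638 (the dam release=true cases).
P(dam release | flood warning) = 0.063590 / 0.125524 ≈ 0.507

Now condition on the additional information:
Enumerate both values of dam release and weight by the priors:
  P(flood warning | heavy upstream rainfall) = 0.75875×0.87 + 0.867312×0.13
        = 0.660112 + 0.112751 = 0.772863
Configurations with dam release contribute 0.112751, so
  P(dam release | flood warning, heavy upstream rainfall) = 0.112751 / 0.772863 ≈ 0.146
— heavy upstream rainfall explains away the evidence for dam release.

P(dam release | flood warning) ≈ 0.507; P(dam release | flood warning, heavy upstream rainfall) ≈ 0.146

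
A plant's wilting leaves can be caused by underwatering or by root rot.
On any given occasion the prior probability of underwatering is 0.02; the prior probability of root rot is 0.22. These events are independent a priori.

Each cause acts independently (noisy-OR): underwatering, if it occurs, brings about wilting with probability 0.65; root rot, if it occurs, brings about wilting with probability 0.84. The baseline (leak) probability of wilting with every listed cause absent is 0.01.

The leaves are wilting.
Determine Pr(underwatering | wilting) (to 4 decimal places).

Pr(underwatering | wilting) ≈ 0.0705

Under noisy-OR, P(wilting | causes) = 1 − (1−0.01)·∏(1−qᵢ) over the active causes.
By total probability over the 4 (underwatering, root rot) configurations:
  P(wilting) = 0.01*0.98*0.78 + 0.8416*0.98*0.22 + 0.6535*0.02*0.78 + 0.94456*0.02*0.22
        = 0.007644 + 0.181449 + 0.010195 + 0.004156 = 0.203444
The terms with underwatering present sum to 0.014351, so
  P(underwatering | wilting) = 0.014351 / 0.203444 ≈ 0.0705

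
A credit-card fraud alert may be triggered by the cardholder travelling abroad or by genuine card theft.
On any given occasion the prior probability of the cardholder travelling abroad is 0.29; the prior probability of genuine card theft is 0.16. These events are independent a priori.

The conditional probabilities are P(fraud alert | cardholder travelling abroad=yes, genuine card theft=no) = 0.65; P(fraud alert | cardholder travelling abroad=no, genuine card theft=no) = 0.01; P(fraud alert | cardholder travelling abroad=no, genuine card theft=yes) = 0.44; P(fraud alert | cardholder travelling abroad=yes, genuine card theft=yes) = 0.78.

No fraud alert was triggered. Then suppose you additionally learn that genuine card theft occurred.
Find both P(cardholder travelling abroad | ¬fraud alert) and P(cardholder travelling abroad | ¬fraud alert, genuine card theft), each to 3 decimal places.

Enumerate the 4 (cardholder travelling abroad, genuine card theft) configurations and weight by the priors:
  P(¬fraud alert) = 0.99·0.71·0.84 + 0.56·0.71·0.16 + 0.35·0.29·0.84 + 0.22·0.29·0.16
        = 0.590436 + 0.063616 + 0.085260 + 0.010208 = 0.749520
The terms with cardholder travelling abroad present sum to 0.095468, so
  P(cardholder travelling abroad | ¬fraud alert) = 0.095468 / 0.749520 ≈ 0.127

Now condition on the additional information:
For the numerator, keep only cardholder travelling abroad=true terms: 0.22*0.29 = 0.063800
The normalizing constant is 0.56*0.71 + 0.22*0.29 = 0.461400
Posterior = 0.063800 / 0.461400 ≈ 0.138

P(cardholder travelling abroad | ¬fraud alert) ≈ 0.127; P(cardholder travelling abroad | ¬fraud alert, genuine card theft) ≈ 0.138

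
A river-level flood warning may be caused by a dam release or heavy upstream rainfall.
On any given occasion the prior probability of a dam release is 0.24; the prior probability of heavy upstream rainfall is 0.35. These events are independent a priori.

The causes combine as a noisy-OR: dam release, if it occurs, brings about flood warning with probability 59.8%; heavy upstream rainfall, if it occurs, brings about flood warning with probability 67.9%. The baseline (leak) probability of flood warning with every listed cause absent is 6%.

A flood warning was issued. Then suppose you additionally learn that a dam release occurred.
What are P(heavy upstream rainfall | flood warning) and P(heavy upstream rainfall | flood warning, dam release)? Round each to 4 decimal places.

Under noisy-OR, P(flood warning | causes) = 1 − (1−0.06)·∏(1−qᵢ) over the active causes.
Sum P(flood warning|·) weighted by the priors over the 4 (dam release, heavy upstream rainfall) configurations:
  P(flood warning) = 0.06×0.76×0.65 + 0.69826×0.76×0.35 + 0.62212×0.24×0.65 + 0.878701×0.24×0.35
        = 0.029640 + 0.185737 + 0.097051 + 0.073811 = 0.386239
The terms with heavy upstream rainfall present sum to 0.259548, so
  P(heavy upstream rainfall | flood warning) = 0.259548 / 0.386239 ≈ 0.6720

Now also conditioning on dam release=true:
Weight on heavy upstream rainfall=true, given the evidence: 0.878701×0.35 = 0.307545
Normalizer over all consistent configurations: 0.62212×0.65 + 0.878701×0.35 = 0.711923
P(heavy upstream rainfall | flood warning, dam release) = 0.307545/0.711923 ≈ 0.4320
Conditioning on dam release lowers the posterior on heavy upstream rainfall: the classic explaining-away effect in a common-effect structure.

P(heavy upstream rainfall | flood warning) ≈ 0.6720; P(heavy upstream rainfall | flood warning, dam release) ≈ 0.4320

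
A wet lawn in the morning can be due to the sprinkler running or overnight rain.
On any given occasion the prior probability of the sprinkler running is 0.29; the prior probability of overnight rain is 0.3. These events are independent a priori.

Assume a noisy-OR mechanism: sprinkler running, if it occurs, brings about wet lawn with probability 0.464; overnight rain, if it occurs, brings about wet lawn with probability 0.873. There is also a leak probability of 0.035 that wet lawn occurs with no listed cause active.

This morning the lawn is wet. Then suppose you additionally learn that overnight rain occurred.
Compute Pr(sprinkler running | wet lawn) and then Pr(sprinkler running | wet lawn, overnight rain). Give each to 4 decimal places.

Under noisy-OR, P(wet lawn | causes) = 1 − (1−0.035)·∏(1−qᵢ) over the active causes.
Weight on sprinkler running=true, given the evidence: 0.098000 + 0.081285 = 0.179285
Denominator P(wet lawn): 0.035·0.71·0.7 + 0.877445·0.71·0.3 + 0.48276·0.29·0.7 + 0.934311·0.29·0.3 = 0.383576
P(sprinkler running | wet lawn) = 0.179285/0.383576 ≈ 0.4674

With the extra evidence:
Enumerate both values of sprinkler running and weight by the priors:
  P(wet lawn | overnight rain) = 0.877445×0.71 + 0.934311×0.29
        = 0.622986 + 0.270950 = 0.893936
The terms with sprinkler running present sum to 0.270950, so
  P(sprinkler running | wet lawn, overnight rain) = 0.270950 / 0.893936 ≈ 0.3031

Pr(sprinkler running | wet lawn) ≈ 0.4674; Pr(sprinkler running | wet lawn, overnight rain) ≈ 0.3031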